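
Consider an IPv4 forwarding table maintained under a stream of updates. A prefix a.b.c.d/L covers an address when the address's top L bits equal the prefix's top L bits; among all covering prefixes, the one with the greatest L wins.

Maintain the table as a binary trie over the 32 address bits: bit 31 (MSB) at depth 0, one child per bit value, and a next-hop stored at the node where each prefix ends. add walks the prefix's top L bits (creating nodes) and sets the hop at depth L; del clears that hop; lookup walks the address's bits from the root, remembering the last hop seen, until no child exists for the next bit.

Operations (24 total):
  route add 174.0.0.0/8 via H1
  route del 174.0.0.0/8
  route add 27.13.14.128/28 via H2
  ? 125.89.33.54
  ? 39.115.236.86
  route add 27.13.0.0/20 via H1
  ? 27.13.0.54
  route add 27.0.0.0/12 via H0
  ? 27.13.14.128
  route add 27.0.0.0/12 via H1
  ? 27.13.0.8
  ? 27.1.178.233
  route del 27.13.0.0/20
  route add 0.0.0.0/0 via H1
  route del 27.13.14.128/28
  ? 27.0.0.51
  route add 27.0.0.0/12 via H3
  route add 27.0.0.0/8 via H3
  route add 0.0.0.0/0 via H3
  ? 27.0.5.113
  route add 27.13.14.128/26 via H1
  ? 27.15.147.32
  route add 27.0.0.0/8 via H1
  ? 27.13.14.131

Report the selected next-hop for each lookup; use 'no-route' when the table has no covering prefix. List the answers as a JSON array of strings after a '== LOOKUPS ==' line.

Process each operation:
  add 174.0.0.0/8 -> H1 at depth 8
  del 174.0.0.0/8 (clear depth 8)
  add 27.13.14.128/28 -> H2 at depth 28
  Q 125.89.33.54: descend 0 ; hops seen [∅] ; pick no-route
  Q 39.115.236.86: descend 00 ; hops seen [∅] ; pick no-route
  add 27.13.0.0/20 -> H1 at depth 20
  Q 27.13.0.54: descend 00011011000011010000 ; hops seen [H1] ; pick H1
  add 27.0.0.0/12 -> H0 at depth 12
  Q 27.13.14.128: descend 0001101100001101000011101000 ; hops seen [H0,H1,H2] ; pick H2
  add 27.0.0.0/12 -> H1 at depth 12
  Q 27.13.0.8: descend 00011011000011010000 ; hops seen [H1,H1] ; pick H1
  Q 27.1.178.233: descend 000110110000 ; hops seen [H1] ; pick H1
  del 27.13.0.0/20 (clear depth 20)
  add 0.0.0.0/0 -> H1 at depth 0
  del 27.13.14.128/28 (clear depth 28)
  Q 27.0.0.51: descend 000110110000 ; hops seen [H1,H1] ; pick H1
  add 27.0.0.0/12 -> H3 at depth 12
  add 27.0.0.0/8 -> H3 at depth 8
  add 0.0.0.0/0 -> H3 at depth 0
  Q 27.0.5.113: descend 000110110000 ; hops seen [H3,H3,H3] ; pick H3
  add 27.13.14.128/26 -> H1 at depth 26
  Q 27.15.147.32: descend 00011011000011 ; hops seen [H3,H3,H3] ; pick H3
  add 27.0.0.0/8 -> H1 at depth 8
  Q 27.13.14.131: descend 0001101100001101000011101000 ; hops seen [H3,H1,H3,H1] ; pick H1

== LOOKUPS ==
["no-route","no-route","H1","H2","H1","H1","H1","H3","H3","H1"]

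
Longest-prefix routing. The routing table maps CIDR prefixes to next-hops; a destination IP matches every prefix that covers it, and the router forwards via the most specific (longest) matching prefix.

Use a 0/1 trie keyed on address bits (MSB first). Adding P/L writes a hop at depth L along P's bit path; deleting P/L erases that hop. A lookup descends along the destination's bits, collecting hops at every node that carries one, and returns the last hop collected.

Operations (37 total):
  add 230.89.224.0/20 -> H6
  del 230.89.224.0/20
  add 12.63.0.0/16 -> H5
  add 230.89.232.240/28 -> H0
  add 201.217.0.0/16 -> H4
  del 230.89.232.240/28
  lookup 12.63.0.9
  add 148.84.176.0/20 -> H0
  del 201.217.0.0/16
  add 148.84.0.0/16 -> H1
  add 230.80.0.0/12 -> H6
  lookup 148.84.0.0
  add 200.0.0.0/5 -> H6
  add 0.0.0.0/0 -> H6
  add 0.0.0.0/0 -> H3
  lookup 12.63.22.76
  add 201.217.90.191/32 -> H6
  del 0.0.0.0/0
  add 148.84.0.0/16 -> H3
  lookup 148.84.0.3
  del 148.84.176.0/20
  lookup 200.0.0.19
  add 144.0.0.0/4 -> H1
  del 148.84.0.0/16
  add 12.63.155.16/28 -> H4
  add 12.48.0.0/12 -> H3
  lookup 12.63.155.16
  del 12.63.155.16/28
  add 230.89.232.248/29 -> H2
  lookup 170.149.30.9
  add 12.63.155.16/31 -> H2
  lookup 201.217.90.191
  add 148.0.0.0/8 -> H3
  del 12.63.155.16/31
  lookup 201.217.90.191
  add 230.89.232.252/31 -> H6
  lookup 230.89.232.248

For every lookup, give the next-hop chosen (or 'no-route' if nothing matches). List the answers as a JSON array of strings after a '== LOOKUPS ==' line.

Process each operation:
  + 230.89.224.0/20 (H6) depth=20
  del 230.89.224.0/20 (clear depth 20)
  + 12.63.0.0/16 (H5) depth=16
  + 230.89.232.240/28 (H0) depth=28
  + 201.217.0.0/16 (H4) depth=16
  del 230.89.232.240/28 (clear depth 28)
  Q 12.63.0.9: descend 0000110000111111 ; hops seen [H5] ; pick H5
  + 148.84.176.0/20 (H0) depth=20
  del 201.217.0.0/16 (clear depth 16)
  + 148.84.0.0/16 (H1) depth=16
  + 230.80.0.0/12 (H6) depth=12
  Q 148.84.0.0: descend 1001010001010100 ; hops seen [H1] ; pick H1
  + 200.0.0.0/5 (H6) depth=5
  + 0.0.0.0/0 (H6) depth=0
  + 0.0.0.0/0 (H3) depth=0
  Q 12.63.22.76: descend 0000110000111111 ; hops seen [H3,H5] ; pick H5
  + 201.217.90.191/32 (H6) depth=32
  del 0.0.0.0/0 (clear depth 0)
  + 148.84.0.0/16 (H3) depth=16
  Q 148.84.0.3: descend 1001010001010100 ; hops seen [H3] ; pick H3
  del 148.84.176.0/20 (clear depth 20)
  Q 200.0.0.19: descend 1100100 ; hops seen [H6] ; pick H6
  + 144.0.0.0/4 (H1) depth=4
  del 148.84.0.0/16 (clear depth 16)
  + 12.63.155.16/28 (H4) depth=28
  + 12.48.0.0/12 (H3) depth=12
  Q 12.63.155.16: descend 0000110000111111100110110001 ; hops seen [H3,H5,H4] ; pick H4
  del 12.63.155.16/28 (clear depth 28)
  + 230.89.232.248/29 (H2) depth=29
  Q 170.149.30.9: descend 10 ; hops seen [∅] ; pick no-route
  + 12.63.155.16/31 (H2) depth=31
  Q 201.217.90.191: descend 11001001110110010101101010111111 ; hops seen [H6,H6] ; pick H6
  + 148.0.0.0/8 (H3) depth=8
  del 12.63.155.16/31 (clear depth 31)
  Q 201.217.90.191: descend 11001001110110010101101010111111 ; hops seen [H6,H6] ; pick H6
  + 230.89.232.252/31 (H6) depth=31
  Q 230.89.232.248: descend 11100110010110011110100011111 ; hops seen [H6,H2] ; pick H2

== LOOKUPS ==
["H5","H1","H5","H3","H6","H4","no-route","H6","H6","H2"]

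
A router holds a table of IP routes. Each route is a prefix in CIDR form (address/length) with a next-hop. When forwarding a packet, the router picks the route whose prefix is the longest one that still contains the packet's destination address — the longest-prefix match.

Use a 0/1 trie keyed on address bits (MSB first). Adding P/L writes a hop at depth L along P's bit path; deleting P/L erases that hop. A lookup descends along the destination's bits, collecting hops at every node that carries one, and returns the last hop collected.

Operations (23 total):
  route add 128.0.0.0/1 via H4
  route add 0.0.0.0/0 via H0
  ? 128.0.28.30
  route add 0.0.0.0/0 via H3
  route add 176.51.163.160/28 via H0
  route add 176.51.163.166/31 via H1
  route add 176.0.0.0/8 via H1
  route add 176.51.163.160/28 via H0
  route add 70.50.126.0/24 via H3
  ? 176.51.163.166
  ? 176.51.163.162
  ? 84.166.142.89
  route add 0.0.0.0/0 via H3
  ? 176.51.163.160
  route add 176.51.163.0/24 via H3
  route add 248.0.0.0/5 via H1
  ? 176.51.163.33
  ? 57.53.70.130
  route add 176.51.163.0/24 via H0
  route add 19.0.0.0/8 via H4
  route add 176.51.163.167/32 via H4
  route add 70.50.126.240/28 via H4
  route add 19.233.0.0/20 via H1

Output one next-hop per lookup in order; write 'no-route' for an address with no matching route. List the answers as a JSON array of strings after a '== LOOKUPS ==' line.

Trace:
  + 128.0.0.0/1 (H4) depth=1
  + 0.0.0.0/0 (H0) depth=0
  ? 128.0.28.30  path d0:H0→d1:H4  best=H4
  + 0.0.0.0/0 (H3) depth=0
  + 176.51.163.160/28 (H0) depth=28
  + 176.51.163.166/31 (H1) depth=31
  + 176.0.0.0/8 (H1) depth=8
  + 176.51.163.160/28 (H0) depth=28
  + 70.50.126.0/24 (H3) depth=24
  ? 176.51.163.166  path d0:H3→d1:H4→d2:-→d3:-→d4:-→d5:-→d6:-→d7:-→d8:H1→d9:-→d10:-→d11:-→d12:-→d13:-→d14:-→d15:-→d16:-→d17:-→d18:-→d19:-→d20:-→d21:-→d22:-→d23:-→d24:-→d25:-→d26:-→d27:-→d28:H0→d29:-→d30:-→d31:H1  best=H1
  ? 176.51.163.162  path d0:H3→d1:H4→d2:-→d3:-→d4:-→d5:-→d6:-→d7:-→d8:H1→d9:-→d10:-→d11:-→d12:-→d13:-→d14:-→d15:-→d16:-→d17:-→d18:-→d19:-→d20:-→d21:-→d22:-→d23:-→d24:-→d25:-→d26:-→d27:-→d28:H0→d29:-  best=H0
  ? 84.166.142.89  path d0:H3→d1:-→d2:-→d3:-  best=H3
  + 0.0.0.0/0 (H3) depth=0
  ? 176.51.163.160  path d0:H3→d1:H4→d2:-→d3:-→d4:-→d5:-→d6:-→d7:-→d8:H1→d9:-→d10:-→d11:-→d12:-→d13:-→d14:-→d15:-→d16:-→d17:-→d18:-→d19:-→d20:-→d21:-→d22:-→d23:-→d24:-→d25:-→d26:-→d27:-→d28:H0→d29:-  best=H0
  + 176.51.163.0/24 (H3) depth=24
  + 248.0.0.0/5 (H1) depth=5
  ? 176.51.163.33  path d0:H3→d1:H4→d2:-→d3:-→d4:-→d5:-→d6:-→d7:-→d8:H1→d9:-→d10:-→d11:-→d12:-→d13:-→d14:-→d15:-→d16:-→d17:-→d18:-→d19:-→d20:-→d21:-→d22:-→d23:-→d24:H3  best=H3
  ? 57.53.70.130  path d0:H3→d1:-  best=H3
  + 176.51.163.0/24 (H0) depth=24
  + 19.0.0.0/8 (H4) depth=8
  + 176.51.163.167/32 (H4) depth=32
  + 70.50.126.240/28 (H4) depth=28
  + 19.233.0.0/20 (H1) depth=20

== LOOKUPS ==
["H4","H1","H0","H3","H0","H3","H3"]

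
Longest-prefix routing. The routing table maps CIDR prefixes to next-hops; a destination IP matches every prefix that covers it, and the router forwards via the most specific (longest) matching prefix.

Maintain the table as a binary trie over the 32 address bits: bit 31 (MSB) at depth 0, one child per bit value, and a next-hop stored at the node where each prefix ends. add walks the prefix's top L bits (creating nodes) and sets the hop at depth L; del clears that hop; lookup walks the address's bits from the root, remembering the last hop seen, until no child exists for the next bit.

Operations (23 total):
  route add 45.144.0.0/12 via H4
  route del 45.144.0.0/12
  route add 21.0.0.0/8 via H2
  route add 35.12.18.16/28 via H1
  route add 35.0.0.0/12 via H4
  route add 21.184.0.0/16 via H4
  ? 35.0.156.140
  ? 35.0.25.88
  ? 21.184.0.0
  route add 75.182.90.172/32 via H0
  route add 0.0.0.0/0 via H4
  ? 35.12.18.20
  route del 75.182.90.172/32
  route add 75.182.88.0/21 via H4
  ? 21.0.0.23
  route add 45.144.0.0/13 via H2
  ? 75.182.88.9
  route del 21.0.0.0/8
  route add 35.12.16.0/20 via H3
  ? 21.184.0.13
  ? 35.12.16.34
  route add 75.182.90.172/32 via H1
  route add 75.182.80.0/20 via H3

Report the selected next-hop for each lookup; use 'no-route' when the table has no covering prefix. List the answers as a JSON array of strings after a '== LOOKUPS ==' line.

Apply in order:
  + 45.144.0.0/12 (H4) depth=12
  - 45.144.0.0/12 clear@12
  + 21.0.0.0/8 (H2) depth=8
  + 35.12.18.16/28 (H1) depth=28
  + 35.0.0.0/12 (H4) depth=12
  + 21.184.0.0/16 (H4) depth=16
  Q 35.0.156.140: descend 001000110000 ; hops seen [H4] ; pick H4
  Q 35.0.25.88: descend 001000110000 ; hops seen [H4] ; pick H4
  Q 21.184.0.0: descend 0001010110111000 ; hops seen [H2,H4] ; pick H4
  + 75.182.90.172/32 (H0) depth=32
  + 0.0.0.0/0 (H4) depth=0
  Q 35.12.18.20: descend 0010001100001100000100100001 ; hops seen [H4,H4,H1] ; pick H1
  - 75.182.90.172/32 clear@32
  + 75.182.88.0/21 (H4) depth=21
  Q 21.0.0.23: descend 00010101 ; hops seen [H4,H2] ; pick H2
  + 45.144.0.0/13 (H2) depth=13
  Q 75.182.88.9: descend 0100101110110110010110 ; hops seen [H4,H4] ; pick H4
  - 21.0.0.0/8 clear@8
  + 35.12.16.0/20 (H3) depth=20
  Q 21.184.0.13: descend 0001010110111000 ; hops seen [H4,H4] ; pick H4
  Q 35.12.16.34: descend 0010001100001100000100 ; hops seen [H4,H4,H3] ; pick H3
  + 75.182.90.172/32 (H1) depth=32
  + 75.182.80.0/20 (H3) depth=20

== LOOKUPS ==
["H4","H4","H4","H1","H2","H4","H4","H3"]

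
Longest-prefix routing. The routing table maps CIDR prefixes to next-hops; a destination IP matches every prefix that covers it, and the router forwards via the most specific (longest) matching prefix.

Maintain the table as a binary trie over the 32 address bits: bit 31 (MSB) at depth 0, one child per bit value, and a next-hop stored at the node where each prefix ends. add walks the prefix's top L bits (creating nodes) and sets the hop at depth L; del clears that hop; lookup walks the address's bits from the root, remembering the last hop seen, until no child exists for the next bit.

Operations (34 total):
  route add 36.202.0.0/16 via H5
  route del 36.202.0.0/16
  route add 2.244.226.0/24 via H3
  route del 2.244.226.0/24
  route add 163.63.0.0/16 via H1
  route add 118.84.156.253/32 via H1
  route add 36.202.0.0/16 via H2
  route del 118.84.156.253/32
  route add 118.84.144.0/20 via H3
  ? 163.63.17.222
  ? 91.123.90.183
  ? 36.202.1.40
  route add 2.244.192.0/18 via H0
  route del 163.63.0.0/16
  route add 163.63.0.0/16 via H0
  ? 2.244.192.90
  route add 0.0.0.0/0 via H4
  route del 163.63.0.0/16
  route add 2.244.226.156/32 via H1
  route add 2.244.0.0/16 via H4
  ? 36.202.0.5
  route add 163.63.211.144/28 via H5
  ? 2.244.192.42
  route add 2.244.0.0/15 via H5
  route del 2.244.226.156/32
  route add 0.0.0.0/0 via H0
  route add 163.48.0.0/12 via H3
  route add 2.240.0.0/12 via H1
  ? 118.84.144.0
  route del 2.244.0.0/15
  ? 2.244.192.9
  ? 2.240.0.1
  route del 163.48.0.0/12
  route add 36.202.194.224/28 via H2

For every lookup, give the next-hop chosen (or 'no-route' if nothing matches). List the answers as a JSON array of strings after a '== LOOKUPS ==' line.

Process each operation:
  + 36.202.0.0/16 (H5) depth=16
  - 36.202.0.0/16 clear@16
  + 2.244.226.0/24 (H3) depth=24
  - 2.244.226.0/24 clear@24
  + 163.63.0.0/16 (H1) depth=16
  + 118.84.156.253/32 (H1) depth=32
  + 36.202.0.0/16 (H2) depth=16
  - 118.84.156.253/32 clear@32
  + 118.84.144.0/20 (H3) depth=20
  ? 163.63.17.222  path d0:-→d1:-→d2:-→d3:-→d4:-→d5:-→d6:-→d7:-→d8:-→d9:-→d10:-→d11:-→d12:-→d13:-→d14:-→d15:-→d16:H1  best=H1
  ? 91.123.90.183  path d0:-→d1:-→d2:-  best=no-route
  ? 36.202.1.40  path d0:-→d1:-→d2:-→d3:-→d4:-→d5:-→d6:-→d7:-→d8:-→d9:-→d10:-→d11:-→d12:-→d13:-→d14:-→d15:-→d16:H2  best=H2
  + 2.244.192.0/18 (H0) depth=18
  - 163.63.0.0/16 clear@16
  + 163.63.0.0/16 (H0) depth=16
  ? 2.244.192.90  path d0:-→d1:-→d2:-→d3:-→d4:-→d5:-→d6:-→d7:-→d8:-→d9:-→d10:-→d11:-→d12:-→d13:-→d14:-→d15:-→d16:-→d17:-→d18:H0  best=H0
  + 0.0.0.0/0 (H4) depth=0
  - 163.63.0.0/16 clear@16
  + 2.244.226.156/32 (H1) depth=32
  + 2.244.0.0/16 (H4) depth=16
  ? 36.202.0.5  path d0:H4→d1:-→d2:-→d3:-→d4:-→d5:-→d6:-→d7:-→d8:-→d9:-→d10:-→d11:-→d12:-→d13:-→d14:-→d15:-→d16:H2  best=H2
  + 163.63.211.144/28 (H5) depth=28
  ? 2.244.192.42  path d0:H4→d1:-→d2:-→d3:-→d4:-→d5:-→d6:-→d7:-→d8:-→d9:-→d10:-→d11:-→d12:-→d13:-→d14:-→d15:-→d16:H4→d17:-→d18:H0  best=H0
  + 2.244.0.0/15 (H5) depth=15
  - 2.244.226.156/32 clear@32
  + 0.0.0.0/0 (H0) depth=0
  + 163.48.0.0/12 (H3) depth=12
  + 2.240.0.0/12 (H1) depth=12
  ? 118.84.144.0  path d0:H0→d1:-→d2:-→d3:-→d4:-→d5:-→d6:-→d7:-→d8:-→d9:-→d10:-→d11:-→d12:-→d13:-→d14:-→d15:-→d16:-→d17:-→d18:-→d19:-→d20:H3  best=H3
  - 2.244.0.0/15 clear@15
  ? 2.244.192.9  path d0:H0→d1:-→d2:-→d3:-→d4:-→d5:-→d6:-→d7:-→d8:-→d9:-→d10:-→d11:-→d12:H1→d13:-→d14:-→d15:-→d16:H4→d17:-→d18:H0  best=H0
  ? 2.240.0.1  path d0:H0→d1:-→d2:-→d3:-→d4:-→d5:-→d6:-→d7:-→d8:-→d9:-→d10:-→d11:-→d12:H1→d13:-  best=H1
  - 163.48.0.0/12 clear@12
  + 36.202.194.224/28 (H2) depth=28

== LOOKUPS ==
["H1","no-route","H2","H0","H2","H0","H3","H0","H1"]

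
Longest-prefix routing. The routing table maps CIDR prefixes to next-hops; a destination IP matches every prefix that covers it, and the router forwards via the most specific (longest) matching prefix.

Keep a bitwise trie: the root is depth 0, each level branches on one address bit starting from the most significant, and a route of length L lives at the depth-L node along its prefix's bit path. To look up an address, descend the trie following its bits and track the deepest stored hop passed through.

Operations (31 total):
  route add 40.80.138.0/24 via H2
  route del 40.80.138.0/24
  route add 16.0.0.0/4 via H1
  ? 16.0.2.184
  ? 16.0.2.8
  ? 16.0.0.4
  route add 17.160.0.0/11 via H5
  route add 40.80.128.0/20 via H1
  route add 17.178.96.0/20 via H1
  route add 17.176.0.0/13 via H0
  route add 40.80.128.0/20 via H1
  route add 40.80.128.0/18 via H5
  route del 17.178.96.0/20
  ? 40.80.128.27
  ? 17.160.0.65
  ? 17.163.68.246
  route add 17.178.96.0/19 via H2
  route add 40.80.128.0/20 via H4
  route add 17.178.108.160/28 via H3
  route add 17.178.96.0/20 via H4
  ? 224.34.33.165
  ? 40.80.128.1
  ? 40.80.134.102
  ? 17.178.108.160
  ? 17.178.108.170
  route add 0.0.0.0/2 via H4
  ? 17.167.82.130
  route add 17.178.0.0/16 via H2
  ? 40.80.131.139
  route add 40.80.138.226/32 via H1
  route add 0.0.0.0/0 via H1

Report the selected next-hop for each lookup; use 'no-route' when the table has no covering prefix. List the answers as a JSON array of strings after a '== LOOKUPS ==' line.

Process each operation:
  add 40.80.138.0/24 -> H2 at depth 24
  - 40.80.138.0/24 clear@24
  add 16.0.0.0/4 -> H1 at depth 4
  ? 16.0.2.184  path d0:-→d1:-→d2:-→d3:-→d4:H1  best=H1
  ? 16.0.2.8  path d0:-→d1:-→d2:-→d3:-→d4:H1  best=H1
  ? 16.0.0.4  path d0:-→d1:-→d2:-→d3:-→d4:H1  best=H1
  add 17.160.0.0/11 -> H5 at depth 11
  add 40.80.128.0/20 -> H1 at depth 20
  add 17.178.96.0/20 -> H1 at depth 20
  add 17.176.0.0/13 -> H0 at depth 13
  add 40.80.128.0/20 -> H1 at depth 20
  add 40.80.128.0/18 -> H5 at depth 18
  - 17.178.96.0/20 clear@20
  ? 40.80.128.27  path d0:-→d1:-→d2:-→d3:-→d4:-→d5:-→d6:-→d7:-→d8:-→d9:-→d10:-→d11:-→d12:-→d13:-→d14:-→d15:-→d16:-→d17:-→d18:H5→d19:-→d20:H1  best=H1
  ? 17.160.0.65  path d0:-→d1:-→d2:-→d3:-→d4:H1→d5:-→d6:-→d7:-→d8:-→d9:-→d10:-→d11:H5  best=H5
  ? 17.163.68.246  path d0:-→d1:-→d2:-→d3:-→d4:H1→d5:-→d6:-→d7:-→d8:-→d9:-→d10:-→d11:H5  best=H5
  add 17.178.96.0/19 -> H2 at depth 19
  add 40.80.128.0/20 -> H4 at depth 20
  add 17.178.108.160/28 -> H3 at depth 28
  add 17.178.96.0/20 -> H4 at depth 20
  ? 224.34.33.165  path d0:-  best=no-route
  ? 40.80.128.1  path d0:-→d1:-→d2:-→d3:-→d4:-→d5:-→d6:-→d7:-→d8:-→d9:-→d10:-→d11:-→d12:-→d13:-→d14:-→d15:-→d16:-→d17:-→d18:H5→d19:-→d20:H4  best=H4
  ? 40.80.134.102  path d0:-→d1:-→d2:-→d3:-→d4:-→d5:-→d6:-→d7:-→d8:-→d9:-→d10:-→d11:-→d12:-→d13:-→d14:-→d15:-→d16:-→d17:-→d18:H5→d19:-→d20:H4  best=H4
  ? 17.178.108.160  path d0:-→d1:-→d2:-→d3:-→d4:H1→d5:-→d6:-→d7:-→d8:-→d9:-→d10:-→d11:H5→d12:-→d13:H0→d14:-→d15:-→d16:-→d17:-→d18:-→d19:H2→d20:H4→d21:-→d22:-→d23:-→d24:-→d25:-→d26:-→d27:-→d28:H3  best=H3
  ? 17.178.108.170  path d0:-→d1:-→d2:-→d3:-→d4:H1→d5:-→d6:-→d7:-→d8:-→d9:-→d10:-→d11:H5→d12:-→d13:H0→d14:-→d15:-→d16:-→d17:-→d18:-→d19:H2→d20:H4→d21:-→d22:-→d23:-→d24:-→d25:-→d26:-→d27:-→d28:H3  best=H3
  add 0.0.0.0/2 -> H4 at depth 2
  ? 17.167.82.130  path d0:-→d1:-→d2:H4→d3:-→d4:H1→d5:-→d6:-→d7:-→d8:-→d9:-→d10:-→d11:H5  best=H5
  add 17.178.0.0/16 -> H2 at depth 16
  ? 40.80.131.139  path d0:-→d1:-→d2:H4→d3:-→d4:-→d5:-→d6:-→d7:-→d8:-→d9:-→d10:-→d11:-→d12:-→d13:-→d14:-→d15:-→d16:-→d17:-→d18:H5→d19:-→d20:H4  best=H4
  add 40.80.138.226/32 -> H1 at depth 32
  add 0.0.0.0/0 -> H1 at depth 0

== LOOKUPS ==
["H1","H1","H1","H1","H5","H5","no-route","H4","H4","H3","H3","H5","H4"]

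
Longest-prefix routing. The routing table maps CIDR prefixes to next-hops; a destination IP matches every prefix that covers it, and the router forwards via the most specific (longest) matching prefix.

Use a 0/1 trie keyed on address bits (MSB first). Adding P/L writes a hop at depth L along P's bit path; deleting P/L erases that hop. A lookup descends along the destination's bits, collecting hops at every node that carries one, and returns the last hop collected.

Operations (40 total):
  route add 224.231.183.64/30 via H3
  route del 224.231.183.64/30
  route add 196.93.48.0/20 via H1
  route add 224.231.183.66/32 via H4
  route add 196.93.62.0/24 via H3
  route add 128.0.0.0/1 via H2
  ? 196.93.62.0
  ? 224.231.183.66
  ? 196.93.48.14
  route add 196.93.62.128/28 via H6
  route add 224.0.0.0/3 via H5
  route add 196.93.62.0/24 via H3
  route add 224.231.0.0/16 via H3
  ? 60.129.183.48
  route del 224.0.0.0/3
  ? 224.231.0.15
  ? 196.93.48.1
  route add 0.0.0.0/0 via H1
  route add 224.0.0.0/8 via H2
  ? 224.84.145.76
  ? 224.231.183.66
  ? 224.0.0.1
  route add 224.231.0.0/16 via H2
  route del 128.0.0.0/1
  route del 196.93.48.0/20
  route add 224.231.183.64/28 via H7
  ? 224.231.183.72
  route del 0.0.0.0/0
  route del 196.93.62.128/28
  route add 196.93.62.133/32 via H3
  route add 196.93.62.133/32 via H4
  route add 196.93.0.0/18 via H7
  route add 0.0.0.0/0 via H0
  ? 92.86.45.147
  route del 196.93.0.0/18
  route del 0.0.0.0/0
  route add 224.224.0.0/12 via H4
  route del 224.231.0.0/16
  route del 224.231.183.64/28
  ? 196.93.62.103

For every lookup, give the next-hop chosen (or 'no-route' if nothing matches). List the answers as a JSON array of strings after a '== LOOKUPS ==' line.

Process each operation:
  + 224.231.183.64/30 (H3) depth=30
  - 224.231.183.64/30 clear@30
  + 196.93.48.0/20 (H1) depth=20
  + 224.231.183.66/32 (H4) depth=32
  + 196.93.62.0/24 (H3) depth=24
  + 128.0.0.0/1 (H2) depth=1
  ? 196.93.62.0  path d0:-→d1:H2→d2:-→d3:-→d4:-→d5:-→d6:-→d7:-→d8:-→d9:-→d10:-→d11:-→d12:-→d13:-→d14:-→d15:-→d16:-→d17:-→d18:-→d19:-→d20:H1→d21:-→d22:-→d23:-→d24:H3  best=H3
  ? 224.231.183.66  path d0:-→d1:H2→d2:-→d3:-→d4:-→d5:-→d6:-→d7:-→d8:-→d9:-→d10:-→d11:-→d12:-→d13:-→d14:-→d15:-→d16:-→d17:-→d18:-→d19:-→d20:-→d21:-→d22:-→d23:-→d24:-→d25:-→d26:-→d27:-→d28:-→d29:-→d30:-→d31:-→d32:H4  best=H4
  ? 196.93.48.14  path d0:-→d1:H2→d2:-→d3:-→d4:-→d5:-→d6:-→d7:-→d8:-→d9:-→d10:-→d11:-→d12:-→d13:-→d14:-→d15:-→d16:-→d17:-→d18:-→d19:-→d20:H1  best=H1
  + 196.93.62.128/28 (H6) depth=28
  + 224.0.0.0/3 (H5) depth=3
  + 196.93.62.0/24 (H3) depth=24
  + 224.231.0.0/16 (H3) depth=16
  ? 60.129.183.48  path d0:-  best=no-route
  - 224.0.0.0/3 clear@3
  ? 224.231.0.15  path d0:-→d1:H2→d2:-→d3:-→d4:-→d5:-→d6:-→d7:-→d8:-→d9:-→d10:-→d11:-→d12:-→d13:-→d14:-→d15:-→d16:H3  best=H3
  ? 196.93.48.1  path d0:-→d1:H2→d2:-→d3:-→d4:-→d5:-→d6:-→d7:-→d8:-→d9:-→d10:-→d11:-→d12:-→d13:-→d14:-→d15:-→d16:-→d17:-→d18:-→d19:-→d20:H1  best=H1
  + 0.0.0.0/0 (H1) depth=0
  + 224.0.0.0/8 (H2) depth=8
  ? 224.84.145.76  path d0:H1→d1:H2→d2:-→d3:-→d4:-→d5:-→d6:-→d7:-→d8:H2  best=H2
  ? 224.231.183.66  path d0:H1→d1:H2→d2:-→d3:-→d4:-→d5:-→d6:-→d7:-→d8:H2→d9:-→d10:-→d11:-→d12:-→d13:-→d14:-→d15:-→d16:H3→d17:-→d18:-→d19:-→d20:-→d21:-→d22:-→d23:-→d24:-→d25:-→d26:-→d27:-→d28:-→d29:-→d30:-→d31:-→d32:H4  best=H4
  ? 224.0.0.1  path d0:H1→d1:H2→d2:-→d3:-→d4:-→d5:-→d6:-→d7:-→d8:H2  best=H2
  + 224.231.0.0/16 (H2) depth=16
  - 128.0.0.0/1 clear@1
  - 196.93.48.0/20 clear@20
  + 224.231.183.64/28 (H7) depth=28
  ? 224.231.183.72  path d0:H1→d1:-→d2:-→d3:-→d4:-→d5:-→d6:-→d7:-→d8:H2→d9:-→d10:-→d11:-→d12:-→d13:-→d14:-→d15:-→d16:H2→d17:-→d18:-→d19:-→d20:-→d21:-→d22:-→d23:-→d24:-→d25:-→d26:-→d27:-→d28:H7  best=H7
  - 0.0.0.0/0 clear@0
  - 196.93.62.128/28 clear@28
  + 196.93.62.133/32 (H3) depth=32
  + 196.93.62.133/32 (H4) depth=32
  + 196.93.0.0/18 (H7) depth=18
  + 0.0.0.0/0 (H0) depth=0
  ? 92.86.45.147  path d0:H0  best=H0
  - 196.93.0.0/18 clear@18
  - 0.0.0.0/0 clear@0
  + 224.224.0.0/12 (H4) depth=12
  - 224.231.0.0/16 clear@16
  - 224.231.183.64/28 clear@28
  ? 196.93.62.103  path d0:-→d1:-→d2:-→d3:-→d4:-→d5:-→d6:-→d7:-→d8:-→d9:-→d10:-→d11:-→d12:-→d13:-→d14:-→d15:-→d16:-→d17:-→d18:-→d19:-→d20:-→d21:-→d22:-→d23:-→d24:H3  best=H3

== LOOKUPS ==
["H3","H4","H1","no-route","H3","H1","H2","H4","H2","H7","H0","H3"]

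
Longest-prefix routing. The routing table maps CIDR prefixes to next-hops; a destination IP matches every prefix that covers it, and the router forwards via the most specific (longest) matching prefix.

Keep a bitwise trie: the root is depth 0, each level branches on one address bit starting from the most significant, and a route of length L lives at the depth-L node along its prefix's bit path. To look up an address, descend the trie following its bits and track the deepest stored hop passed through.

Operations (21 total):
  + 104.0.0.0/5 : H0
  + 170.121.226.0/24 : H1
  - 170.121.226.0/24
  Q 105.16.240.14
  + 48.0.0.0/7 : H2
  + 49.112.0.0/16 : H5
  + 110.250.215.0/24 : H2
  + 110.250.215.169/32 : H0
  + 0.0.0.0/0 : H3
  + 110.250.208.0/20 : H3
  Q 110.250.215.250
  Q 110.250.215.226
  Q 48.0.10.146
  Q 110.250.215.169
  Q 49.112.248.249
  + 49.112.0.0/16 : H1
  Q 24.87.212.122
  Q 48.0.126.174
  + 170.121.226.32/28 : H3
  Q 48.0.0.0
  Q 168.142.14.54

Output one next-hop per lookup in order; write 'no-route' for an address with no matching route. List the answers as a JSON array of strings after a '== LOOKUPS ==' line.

Trace:
  add 104.0.0.0/5 -> H0 at depth 5
  add 170.121.226.0/24 -> H1 at depth 24
  - 170.121.226.0/24 clear@24
  Q 105.16.240.14: descend 01101 ; hops seen [H0] ; pick H0
  add 48.0.0.0/7 -> H2 at depth 7
  add 49.112.0.0/16 -> H5 at depth 16
  add 110.250.215.0/24 -> H2 at depth 24
  add 110.250.215.169/32 -> H0 at depth 32
  add 0.0.0.0/0 -> H3 at depth 0
  add 110.250.208.0/20 -> H3 at depth 20
  Q 110.250.215.250: descend 0110111011111010110101111 ; hops seen [H3,H0,H3,H2] ; pick H2
  Q 110.250.215.226: descend 0110111011111010110101111 ; hops seen [H3,H0,H3,H2] ; pick H2
  Q 48.0.10.146: descend 0011000 ; hops seen [H3,H2] ; pick H2
  Q 110.250.215.169: descend 01101110111110101101011110101001 ; hops seen [H3,H0,H3,H2,H0] ; pick H0
  Q 49.112.248.249: descend 0011000101110000 ; hops seen [H3,H2,H5] ; pick H5
  add 49.112.0.0/16 -> H1 at depth 16
  Q 24.87.212.122: descend 00 ; hops seen [H3] ; pick H3
  Q 48.0.126.174: descend 0011000 ; hops seen [H3,H2] ; pick H2
  add 170.121.226.32/28 -> H3 at depth 28
  Q 48.0.0.0: descend 0011000 ; hops seen [H3,H2] ; pick H2
  Q 168.142.14.54: descend 101010 ; hops seen [H3] ; pick H3

== LOOKUPS ==
["H0","H2","H2","H2","H0","H5","H3","H2","H2","H3"]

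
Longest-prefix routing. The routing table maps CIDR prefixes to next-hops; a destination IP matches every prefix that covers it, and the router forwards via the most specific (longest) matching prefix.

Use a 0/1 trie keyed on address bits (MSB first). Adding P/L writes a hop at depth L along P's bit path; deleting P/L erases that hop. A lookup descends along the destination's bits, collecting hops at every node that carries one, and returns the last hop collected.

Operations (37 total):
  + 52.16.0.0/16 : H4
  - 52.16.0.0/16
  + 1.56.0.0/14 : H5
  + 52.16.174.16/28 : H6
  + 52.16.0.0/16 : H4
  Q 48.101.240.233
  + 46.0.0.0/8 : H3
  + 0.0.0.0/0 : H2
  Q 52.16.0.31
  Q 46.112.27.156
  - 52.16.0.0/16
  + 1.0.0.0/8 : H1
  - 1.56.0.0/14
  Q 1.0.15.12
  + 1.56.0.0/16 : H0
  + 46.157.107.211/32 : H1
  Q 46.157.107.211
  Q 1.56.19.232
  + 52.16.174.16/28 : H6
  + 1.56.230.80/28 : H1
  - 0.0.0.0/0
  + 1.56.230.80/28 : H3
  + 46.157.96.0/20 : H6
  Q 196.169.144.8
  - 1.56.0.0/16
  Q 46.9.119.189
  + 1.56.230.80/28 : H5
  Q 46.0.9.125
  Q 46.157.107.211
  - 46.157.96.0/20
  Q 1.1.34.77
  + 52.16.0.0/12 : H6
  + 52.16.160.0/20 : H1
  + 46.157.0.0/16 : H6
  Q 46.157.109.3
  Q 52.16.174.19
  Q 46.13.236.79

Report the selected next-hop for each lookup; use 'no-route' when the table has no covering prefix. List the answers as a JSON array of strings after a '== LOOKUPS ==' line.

Trace:
  + 52.16.0.0/16 (H4) depth=16
  - 52.16.0.0/16 clear@16
  + 1.56.0.0/14 (H5) depth=14
  + 52.16.174.16/28 (H6) depth=28
  + 52.16.0.0/16 (H4) depth=16
  Q 48.101.240.233: descend 00110 ; hops seen [∅] ; pick no-route
  + 46.0.0.0/8 (H3) depth=8
  + 0.0.0.0/0 (H2) depth=0
  Q 52.16.0.31: descend 0011010000010000 ; hops seen [H2,H4] ; pick H4
  Q 46.112.27.156: descend 00101110 ; hops seen [H2,H3] ; pick H3
  - 52.16.0.0/16 clear@16
  + 1.0.0.0/8 (H1) depth=8
  - 1.56.0.0/14 clear@14
  Q 1.0.15.12: descend 0000000100 ; hops seen [H2,H1] ; pick H1
  + 1.56.0.0/16 (H0) depth=16
  + 46.157.107.211/32 (H1) depth=32
  Q 46.157.107.211: descend 00101110100111010110101111010011 ; hops seen [H2,H3,H1] ; pick H1
  Q 1.56.19.232: descend 0000000100111000 ; hops seen [H2,H1,H0] ; pick H0
  + 52.16.174.16/28 (H6) depth=28
  + 1.56.230.80/28 (H1) depth=28
  - 0.0.0.0/0 clear@0
  + 1.56.230.80/28 (H3) depth=28
  + 46.157.96.0/20 (H6) depth=20
  Q 196.169.144.8: descend ε ; hops seen [∅] ; pick no-route
  - 1.56.0.0/16 clear@16
  Q 46.9.119.189: descend 00101110 ; hops seen [H3] ; pick H3
  + 1.56.230.80/28 (H5) depth=28
  Q 46.0.9.125: descend 00101110 ; hops seen [H3] ; pick H3
  Q 46.157.107.211: descend 00101110100111010110101111010011 ; hops seen [H3,H6,H1] ; pick H1
  - 46.157.96.0/20 clear@20
  Q 1.1.34.77: descend 0000000100 ; hops seen [H1] ; pick H1
  + 52.16.0.0/12 (H6) depth=12
  + 52.16.160.0/20 (H1) depth=20
  + 46.157.0.0/16 (H6) depth=16
  Q 46.157.109.3: descend 001011101001110101101 ; hops seen [H3,H6] ; pick H6
  Q 52.16.174.19: descend 0011010000010000101011100001 ; hops seen [H6,H1,H6] ; pick H6
  Q 46.13.236.79: descend 00101110 ; hops seen [H3] ; pick H3

== LOOKUPS ==
["no-route","H4","H3","H1","H1","H0","no-route","H3","H3","H1","H1","H6","H6","H3"]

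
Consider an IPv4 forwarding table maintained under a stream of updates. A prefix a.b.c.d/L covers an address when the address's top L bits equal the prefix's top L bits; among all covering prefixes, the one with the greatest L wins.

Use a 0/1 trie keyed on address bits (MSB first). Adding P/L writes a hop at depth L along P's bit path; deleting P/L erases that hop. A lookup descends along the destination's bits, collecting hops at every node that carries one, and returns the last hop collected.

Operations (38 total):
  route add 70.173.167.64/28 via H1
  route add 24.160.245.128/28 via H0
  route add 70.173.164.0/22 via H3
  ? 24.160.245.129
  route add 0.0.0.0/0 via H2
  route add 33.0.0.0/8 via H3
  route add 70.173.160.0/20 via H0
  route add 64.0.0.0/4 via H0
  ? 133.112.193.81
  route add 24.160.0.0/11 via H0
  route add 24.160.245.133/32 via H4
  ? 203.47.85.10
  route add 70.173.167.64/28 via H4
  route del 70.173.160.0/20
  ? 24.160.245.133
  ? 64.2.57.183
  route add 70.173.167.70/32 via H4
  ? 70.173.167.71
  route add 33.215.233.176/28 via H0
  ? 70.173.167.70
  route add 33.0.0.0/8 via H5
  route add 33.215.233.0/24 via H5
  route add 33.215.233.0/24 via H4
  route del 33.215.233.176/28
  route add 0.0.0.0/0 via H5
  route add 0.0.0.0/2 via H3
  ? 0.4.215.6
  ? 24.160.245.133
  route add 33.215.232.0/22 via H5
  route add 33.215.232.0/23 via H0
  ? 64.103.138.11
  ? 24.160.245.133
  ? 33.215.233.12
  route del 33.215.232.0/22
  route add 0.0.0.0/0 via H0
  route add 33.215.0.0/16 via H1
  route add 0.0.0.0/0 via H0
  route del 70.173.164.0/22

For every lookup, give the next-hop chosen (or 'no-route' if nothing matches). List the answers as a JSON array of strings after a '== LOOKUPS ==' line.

Process each operation:
  + 70.173.167.64/28 (H1) depth=28
  + 24.160.245.128/28 (H0) depth=28
  + 70.173.164.0/22 (H3) depth=22
  lookup 24.160.245.129: bits 0001100010100000111101011000 walk d0:-→d1:-→d2:-→d3:-→d4:-→d5:-→d6:-→d7:-→d8:-→d9:-→d10:-→d11:-→d12:-→d13:-→d14:-→d15:-→d16:-→d17:-→d18:-→d19:-→d20:-→d21:-→d22:-→d23:-→d24:-→d25:-→d26:-→d27:-→d28:H0 -> H0
  + 0.0.0.0/0 (H2) depth=0
  + 33.0.0.0/8 (H3) depth=8
  + 70.173.160.0/20 (H0) depth=20
  + 64.0.0.0/4 (H0) depth=4
  lookup 133.112.193.81: bits ε walk d0:H2 -> H2
  + 24.160.0.0/11 (H0) depth=11
  + 24.160.245.133/32 (H4) depth=32
  lookup 203.47.85.10: bits ε walk d0:H2 -> H2
  + 70.173.167.64/28 (H4) depth=28
  - 70.173.160.0/20 clear@20
  lookup 24.160.245.133: bits 00011000101000001111010110000101 walk d0:H2→d1:-→d2:-→d3:-→d4:-→d5:-→d6:-→d7:-→d8:-→d9:-→d10:-→d11:H0→d12:-→d13:-→d14:-→d15:-→d16:-→d17:-→d18:-→d19:-→d20:-→d21:-→d22:-→d23:-→d24:-→d25:-→d26:-→d27:-→d28:H0→d29:-→d30:-→d31:-→d32:H4 -> H4
  lookup 64.2.57.183: bits 01000 walk d0:H2→d1:-→d2:-→d3:-→d4:H0→d5:- -> H0
  + 70.173.167.70/32 (H4) depth=32
  lookup 70.173.167.71: bits 0100011010101101101001110100011 walk d0:H2→d1:-→d2:-→d3:-→d4:H0→d5:-→d6:-→d7:-→d8:-→d9:-→d10:-→d11:-→d12:-→d13:-→d14:-→d15:-→d16:-→d17:-→d18:-→d19:-→d20:-→d21:-→d22:H3→d23:-→d24:-→d25:-→d26:-→d27:-→d28:H4→d29:-→d30:-→d31:- -> H4
  + 33.215.233.176/28 (H0) depth=28
  lookup 70.173.167.70: bits 01000110101011011010011101000110 walk d0:H2→d1:-→d2:-→d3:-→d4:H0→d5:-→d6:-→d7:-→d8:-→d9:-→d10:-→d11:-→d12:-→d13:-→d14:-→d15:-→d16:-→d17:-→d18:-→d19:-→d20:-→d21:-→d22:H3→d23:-→d24:-→d25:-→d26:-→d27:-→d28:H4→d29:-→d30:-→d31:-→d32:H4 -> H4
  + 33.0.0.0/8 (H5) depth=8
  + 33.215.233.0/24 (H5) depth=24
  + 33.215.233.0/24 (H4) depth=24
  - 33.215.233.176/28 clear@28
  + 0.0.0.0/0 (H5) depth=0
  + 0.0.0.0/2 (H3) depth=2
  lookup 0.4.215.6: bits 000 walk d0:H5→d1:-→d2:H3→d3:- -> H3
  lookup 24.160.245.133: bits 00011000101000001111010110000101 walk d0:H5→d1:-→d2:H3→d3:-→d4:-→d5:-→d6:-→d7:-→d8:-→d9:-→d10:-→d11:H0→d12:-→d13:-→d14:-→d15:-→d16:-→d17:-→d18:-→d19:-→d20:-→d21:-→d22:-→d23:-→d24:-→d25:-→d26:-→d27:-→d28:H0→d29:-→d30:-→d31:-→d32:H4 -> H4
  + 33.215.232.0/22 (H5) depth=22
  + 33.215.232.0/23 (H0) depth=23
  lookup 64.103.138.11: bits 01000 walk d0:H5→d1:-→d2:-→d3:-→d4:H0→d5:- -> H0
  lookup 24.160.245.133: bits 00011000101000001111010110000101 walk d0:H5→d1:-→d2:H3→d3:-→d4:-→d5:-→d6:-→d7:-→d8:-→d9:-→d10:-→d11:H0→d12:-→d13:-→d14:-→d15:-→d16:-→d17:-→d18:-→d19:-→d20:-→d21:-→d22:-→d23:-→d24:-→d25:-→d26:-→d27:-→d28:H0→d29:-→d30:-→d31:-→d32:H4 -> H4
  lookup 33.215.233.12: bits 001000011101011111101001 walk d0:H5→d1:-→d2:H3→d3:-→d4:-→d5:-→d6:-→d7:-→d8:H5→d9:-→d10:-→d11:-→d12:-→d13:-→d14:-→d15:-→d16:-→d17:-→d18:-→d19:-→d20:-→d21:-→d22:H5→d23:H0→d24:H4 -> H4
  - 33.215.232.0/22 clear@22
  + 0.0.0.0/0 (H0) depth=0
  + 33.215.0.0/16 (H1) depth=16
  + 0.0.0.0/0 (H0) depth=0
  - 70.173.164.0/22 clear@22

== LOOKUPS ==
["H0","H2","H2","H4","H0","H4","H4","H3","H4","H0","H4","H4"]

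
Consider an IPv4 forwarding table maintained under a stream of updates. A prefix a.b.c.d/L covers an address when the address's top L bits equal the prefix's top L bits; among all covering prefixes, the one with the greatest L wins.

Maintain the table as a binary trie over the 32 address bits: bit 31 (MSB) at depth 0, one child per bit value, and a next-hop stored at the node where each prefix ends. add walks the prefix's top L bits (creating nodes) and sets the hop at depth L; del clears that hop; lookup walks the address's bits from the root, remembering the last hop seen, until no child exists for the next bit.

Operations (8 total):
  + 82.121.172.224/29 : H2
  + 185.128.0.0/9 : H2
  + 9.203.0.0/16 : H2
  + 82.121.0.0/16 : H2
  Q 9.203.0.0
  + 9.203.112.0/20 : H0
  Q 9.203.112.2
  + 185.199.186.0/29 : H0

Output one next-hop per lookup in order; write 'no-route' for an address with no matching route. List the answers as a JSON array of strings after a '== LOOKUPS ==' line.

Trace:
  add 82.121.172.224/29 -> H2 at depth 29
  add 185.128.0.0/9 -> H2 at depth 9
  add 9.203.0.0/16 -> H2 at depth 16
  add 82.121.0.0/16 -> H2 at depth 16
  ? 9.203.0.0  path d0:-→d1:-→d2:-→d3:-→d4:-→d5:-→d6:-→d7:-→d8:-→d9:-→d10:-→d11:-→d12:-→d13:-→d14:-→d15:-→d16:H2  best=H2
  add 9.203.112.0/20 -> H0 at depth 20
  ? 9.203.112.2  path d0:-→d1:-→d2:-→d3:-→d4:-→d5:-→d6:-→d7:-→d8:-→d9:-→d10:-→d11:-→d12:-→d13:-→d14:-→d15:-→d16:H2→d17:-→d18:-→d19:-→d20:H0  best=H0
  add 185.199.186.0/29 -> H0 at depth 29

== LOOKUPS ==
["H2","H0"]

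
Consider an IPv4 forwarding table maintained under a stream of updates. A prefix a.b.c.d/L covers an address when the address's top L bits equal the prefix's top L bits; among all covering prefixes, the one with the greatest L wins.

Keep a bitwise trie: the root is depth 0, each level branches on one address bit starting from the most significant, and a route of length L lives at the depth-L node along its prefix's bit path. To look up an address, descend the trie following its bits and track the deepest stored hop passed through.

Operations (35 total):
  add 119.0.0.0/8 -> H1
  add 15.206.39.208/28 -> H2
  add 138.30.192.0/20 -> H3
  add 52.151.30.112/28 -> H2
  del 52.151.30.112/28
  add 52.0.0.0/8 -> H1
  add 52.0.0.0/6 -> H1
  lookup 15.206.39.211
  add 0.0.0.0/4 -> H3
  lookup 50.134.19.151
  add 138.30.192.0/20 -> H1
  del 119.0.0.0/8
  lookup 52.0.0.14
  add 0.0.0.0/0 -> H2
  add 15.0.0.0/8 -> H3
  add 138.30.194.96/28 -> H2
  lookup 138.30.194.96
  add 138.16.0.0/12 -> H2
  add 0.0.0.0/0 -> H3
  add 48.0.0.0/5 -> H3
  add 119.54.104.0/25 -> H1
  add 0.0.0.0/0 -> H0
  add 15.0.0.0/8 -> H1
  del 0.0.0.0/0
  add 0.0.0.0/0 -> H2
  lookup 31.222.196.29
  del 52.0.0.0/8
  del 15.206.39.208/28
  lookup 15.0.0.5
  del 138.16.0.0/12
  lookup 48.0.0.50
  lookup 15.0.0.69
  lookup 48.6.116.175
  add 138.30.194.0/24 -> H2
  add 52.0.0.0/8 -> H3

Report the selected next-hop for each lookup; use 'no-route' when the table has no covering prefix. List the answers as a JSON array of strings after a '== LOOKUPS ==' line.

Trace:
  add 119.0.0.0/8 -> H1 at depth 8
  add 15.206.39.208/28 -> H2 at depth 28
  add 138.30.192.0/20 -> H3 at depth 20
  add 52.151.30.112/28 -> H2 at depth 28
  del 52.151.30.112/28 (clear depth 28)
  add 52.0.0.0/8 -> H1 at depth 8
  add 52.0.0.0/6 -> H1 at depth 6
  ? 15.206.39.211  path d0:-→d1:-→d2:-→d3:-→d4:-→d5:-→d6:-→d7:-→d8:-→d9:-→d10:-→d11:-→d12:-→d13:-→d14:-→d15:-→d16:-→d17:-→d18:-→d19:-→d20:-→d21:-→d22:-→d23:-→d24:-→d25:-→d26:-→d27:-→d28:H2  best=H2
  add 0.0.0.0/4 -> H3 at depth 4
  ? 50.134.19.151  path d0:-→d1:-→d2:-→d3:-→d4:-→d5:-  best=no-route
  add 138.30.192.0/20 -> H1 at depth 20
  del 119.0.0.0/8 (clear depth 8)
  ? 52.0.0.14  path d0:-→d1:-→d2:-→d3:-→d4:-→d5:-→d6:H1→d7:-→d8:H1  best=H1
  add 0.0.0.0/0 -> H2 at depth 0
  add 15.0.0.0/8 -> H3 at depth 8
  add 138.30.194.96/28 -> H2 at depth 28
  ? 138.30.194.96  path d0:H2→d1:-→d2:-→d3:-→d4:-→d5:-→d6:-→d7:-→d8:-→d9:-→d10:-→d11:-→d12:-→d13:-→d14:-→d15:-→d16:-→d17:-→d18:-→d19:-→d20:H1→d21:-→d22:-→d23:-→d24:-→d25:-→d26:-→d27:-→d28:H2  best=H2
  add 138.16.0.0/12 -> H2 at depth 12
  add 0.0.0.0/0 -> H3 at depth 0
  add 48.0.0.0/5 -> H3 at depth 5
  add 119.54.104.0/25 -> H1 at depth 25
  add 0.0.0.0/0 -> H0 at depth 0
  add 15.0.0.0/8 -> H1 at depth 8
  del 0.0.0.0/0 (clear depth 0)
  add 0.0.0.0/0 -> H2 at depth 0
  ? 31.222.196.29  path d0:H2→d1:-→d2:-→d3:-  best=H2
  del 52.0.0.0/8 (clear depth 8)
  del 15.206.39.208/28 (clear depth 28)
  ? 15.0.0.5  path d0:H2→d1:-→d2:-→d3:-→d4:H3→d5:-→d6:-→d7:-→d8:H1  best=H1
  del 138.16.0.0/12 (clear depth 12)
  ? 48.0.0.50  path d0:H2→d1:-→d2:-→d3:-→d4:-→d5:H3  best=H3
  ? 15.0.0.69  path d0:H2→d1:-→d2:-→d3:-→d4:H3→d5:-→d6:-→d7:-→d8:H1  best=H1
  ? 48.6.116.175  path d0:H2→d1:-→d2:-→d3:-→d4:-→d5:H3  best=H3
  add 138.30.194.0/24 -> H2 at depth 24
  add 52.0.0.0/8 -> H3 at depth 8

== LOOKUPS ==
["H2","no-route","H1","H2","H2","H1","H3","H1","H3"]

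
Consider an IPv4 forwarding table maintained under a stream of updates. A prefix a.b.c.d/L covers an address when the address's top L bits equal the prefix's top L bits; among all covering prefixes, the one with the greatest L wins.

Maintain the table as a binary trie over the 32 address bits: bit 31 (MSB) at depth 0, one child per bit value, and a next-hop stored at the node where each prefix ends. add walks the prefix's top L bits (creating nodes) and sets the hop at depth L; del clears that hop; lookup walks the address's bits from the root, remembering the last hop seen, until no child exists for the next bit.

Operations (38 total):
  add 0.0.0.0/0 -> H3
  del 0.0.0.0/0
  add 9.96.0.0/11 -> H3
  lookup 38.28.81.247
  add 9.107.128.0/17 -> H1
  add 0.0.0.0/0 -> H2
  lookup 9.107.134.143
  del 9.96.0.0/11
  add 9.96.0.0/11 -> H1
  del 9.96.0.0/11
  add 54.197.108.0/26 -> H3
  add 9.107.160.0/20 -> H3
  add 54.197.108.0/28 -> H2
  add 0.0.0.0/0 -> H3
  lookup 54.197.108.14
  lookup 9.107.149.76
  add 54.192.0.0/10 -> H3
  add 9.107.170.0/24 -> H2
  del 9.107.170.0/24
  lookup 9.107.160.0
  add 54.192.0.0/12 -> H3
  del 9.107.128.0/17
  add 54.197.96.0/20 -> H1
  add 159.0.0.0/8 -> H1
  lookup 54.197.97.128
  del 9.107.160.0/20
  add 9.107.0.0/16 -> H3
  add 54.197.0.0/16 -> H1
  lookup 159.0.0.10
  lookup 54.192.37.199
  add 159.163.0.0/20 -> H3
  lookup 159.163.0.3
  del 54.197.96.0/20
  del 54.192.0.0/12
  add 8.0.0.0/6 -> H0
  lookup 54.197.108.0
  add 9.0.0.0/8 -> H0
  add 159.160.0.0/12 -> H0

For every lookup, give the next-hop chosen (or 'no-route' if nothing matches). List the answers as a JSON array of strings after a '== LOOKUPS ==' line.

Process each operation:
  + 0.0.0.0/0 (H3) depth=0
  del 0.0.0.0/0 (clear depth 0)
  + 9.96.0.0/11 (H3) depth=11
  ? 38.28.81.247  path d0:-→d1:-→d2:-  best=no-route
  + 9.107.128.0/17 (H1) depth=17
  + 0.0.0.0/0 (H2) depth=0
  ? 9.107.134.143  path d0:H2→d1:-→d2:-→d3:-→d4:-→d5:-→d6:-→d7:-→d8:-→d9:-→d10:-→d11:H3→d12:-→d13:-→d14:-→d15:-→d16:-→d17:H1  best=H1
  del 9.96.0.0/11 (clear depth 11)
  + 9.96.0.0/11 (H1) depth=11
  del 9.96.0.0/11 (clear depth 11)
  + 54.197.108.0/26 (H3) depth=26
  + 9.107.160.0/20 (H3) depth=20
  + 54.197.108.0/28 (H2) depth=28
  + 0.0.0.0/0 (H3) depth=0
  ? 54.197.108.14  path d0:H3→d1:-→d2:-→d3:-→d4:-→d5:-→d6:-→d7:-→d8:-→d9:-→d10:-→d11:-→d12:-→d13:-→d14:-→d15:-→d16:-→d17:-→d18:-→d19:-→d20:-→d21:-→d22:-→d23:-→d24:-→d25:-→d26:H3→d27:-→d28:H2  best=H2
  ? 9.107.149.76  path d0:H3→d1:-→d2:-→d3:-→d4:-→d5:-→d6:-→d7:-→d8:-→d9:-→d10:-→d11:-→d12:-→d13:-→d14:-→d15:-→d16:-→d17:H1→d18:-  best=H1
  + 54.192.0.0/10 (H3) depth=10
  + 9.107.170.0/24 (H2) depth=24
  del 9.107.170.0/24 (clear depth 24)
  ? 9.107.160.0  path d0:H3→d1:-→d2:-→d3:-→d4:-→d5:-→d6:-→d7:-→d8:-→d9:-→d10:-→d11:-→d12:-→d13:-→d14:-→d15:-→d16:-→d17:H1→d18:-→d19:-→d20:H3  best=H3
  + 54.192.0.0/12 (H3) depth=12
  del 9.107.128.0/17 (clear depth 17)
  + 54.197.96.0/20 (H1) depth=20
  + 159.0.0.0/8 (H1) depth=8
  ? 54.197.97.128  path d0:H3→d1:-→d2:-→d3:-→d4:-→d5:-→d6:-→d7:-→d8:-→d9:-→d10:H3→d11:-→d12:H3→d13:-→d14:-→d15:-→d16:-→d17:-→d18:-→d19:-→d20:H1  best=H1
  del 9.107.160.0/20 (clear depth 20)
  + 9.107.0.0/16 (H3) depth=16
  + 54.197.0.0/16 (H1) depth=16
  ? 159.0.0.10  path d0:H3→d1:-→d2:-→d3:-→d4:-→d5:-→d6:-→d7:-→d8:H1  best=H1
  ? 54.192.37.199  path d0:H3→d1:-→d2:-→d3:-→d4:-→d5:-→d6:-→d7:-→d8:-→d9:-→d10:H3→d11:-→d12:H3→d13:-  best=H3
  + 159.163.0.0/20 (H3) depth=20
  ? 159.163.0.3  path d0:H3→d1:-→d2:-→d3:-→d4:-→d5:-→d6:-→d7:-→d8:H1→d9:-→d10:-→d11:-→d12:-→d13:-→d14:-→d15:-→d16:-→d17:-→d18:-→d19:-→d20:H3  best=H3
  del 54.197.96.0/20 (clear depth 20)
  del 54.192.0.0/12 (clear depth 12)
  + 8.0.0.0/6 (H0) depth=6
  ? 54.197.108.0  path d0:H3→d1:-→d2:-→d3:-→d4:-→d5:-→d6:-→d7:-→d8:-→d9:-→d10:H3→d11:-→d12:-→d13:-→d14:-→d15:-→d16:H1→d17:-→d18:-→d19:-→d20:-→d21:-→d22:-→d23:-→d24:-→d25:-→d26:H3→d27:-→d28:H2  best=H2
  + 9.0.0.0/8 (H0) depth=8
  + 159.160.0.0/12 (H0) depth=12

== LOOKUPS ==
["no-route","H1","H2","H1","H3","H1","H1","H3","H3","H2"]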